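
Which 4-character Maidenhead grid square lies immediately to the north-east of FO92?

GO03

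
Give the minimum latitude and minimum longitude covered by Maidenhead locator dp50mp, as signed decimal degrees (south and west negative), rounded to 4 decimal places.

60.6250, -109.0000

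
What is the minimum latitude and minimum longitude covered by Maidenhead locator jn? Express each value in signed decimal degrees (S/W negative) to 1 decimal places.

40.0, 0.0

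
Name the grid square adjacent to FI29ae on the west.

Longitude subsquare a = 0; −1 → -1, wraps to 23 = x, carry into square.
Longitude square 2; −1 → 1.
The latitude characters are unchanged.

FI19xe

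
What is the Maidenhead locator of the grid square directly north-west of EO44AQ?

Longitude subsquare a = 0; −1 → -1, wraps to 23 = x, carry into square.
Longitude square 4; −1 → 3.
Latitude subsquare q = 16; +1 → 17 = r.

EO34xr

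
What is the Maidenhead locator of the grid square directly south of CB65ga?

CB64gx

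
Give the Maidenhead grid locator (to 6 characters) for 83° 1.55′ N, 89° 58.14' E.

NR43xa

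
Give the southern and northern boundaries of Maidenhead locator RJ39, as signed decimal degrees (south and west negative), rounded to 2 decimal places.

9.00, 10.00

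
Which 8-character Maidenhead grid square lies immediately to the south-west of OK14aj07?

Longitude extended square 0; −1 → -1, wraps to 9, carry into subsquare.
Longitude subsquare a = 0; −1 → -1, wraps to 23 = x, carry into square.
Longitude square 1; −1 → 0.
Latitude extended square 7; −1 → 6.

OK04xj96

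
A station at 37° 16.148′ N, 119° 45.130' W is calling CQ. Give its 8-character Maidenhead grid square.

Offset from 180°W / 90°S: lon 60.24783°, lat 127.26913°.
Field: 60.24783/20 → 3 → D, 127.26913/10 → 12 → M; chars DM.
Square: 0.24783/2 → 0, 7.26913/1 → 7; chars 07.
Subsquare: 0.24783/0.0833333 → 2 → c, 0.26913/0.0416667 → 6 → g; chars cg.
Extended square: 0.08117/0.00833333 → 9, 0.01913/0.00416667 → 4; chars 94.

DM07cg94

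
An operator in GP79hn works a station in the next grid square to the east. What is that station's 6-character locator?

GP79in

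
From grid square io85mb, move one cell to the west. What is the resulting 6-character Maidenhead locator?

IO85lb

Longitude subsquare m = 12; −1 → 11 = l.
The latitude characters are unchanged.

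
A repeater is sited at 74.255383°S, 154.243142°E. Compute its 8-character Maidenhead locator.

QB75cr98

Shift to the Maidenhead origin (180°W, 90°S): lon 334.24314, lat 15.74462.
Field (20°×10°, letters A–R): 334.24314/20 → 16 → Q, 15.74462/10 → 1 → B; chars QB.
Square (2°×1°, digits 0–9): 14.24314/2 → 7, 5.74462/1 → 5; chars 75.
Subsquare (5′×2.5′, letters a–x): 0.24314/0.0833333 → 2 → c, 0.74462/0.0416667 → 17 → r; chars cr.
Extended square (30″×15″, digits 0–9): 0.07648/0.00833333 → 9, 0.03628/0.00416667 → 8; chars 98.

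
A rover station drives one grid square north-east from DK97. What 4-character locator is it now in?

EK08

Longitude square 9; +1 → 10, wraps to 0, carry into field.
Longitude field D = 3; +1 → 4 = E.
Latitude square 7; +1 → 8.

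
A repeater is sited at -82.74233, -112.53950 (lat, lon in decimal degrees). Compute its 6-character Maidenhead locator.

DA37rg

Add 180° to longitude and 90° to latitude: 67.4605, 7.2577.
Field (20°×10°, letters A–R): lon ⌊67.4605/20⌋ = 3 → D; lat ⌊7.2577/10⌋ = 0 → A.
Square (2°×1°, digits 0–9): lon ⌊7.4605/2⌋ = 3; lat ⌊7.2577/1⌋ = 7.
Subsquare (5′×2.5′, letters a–x): lon ⌊1.4605/0.0833333⌋ = 17 → r; lat ⌊0.2577/0.0416667⌋ = 6 → g.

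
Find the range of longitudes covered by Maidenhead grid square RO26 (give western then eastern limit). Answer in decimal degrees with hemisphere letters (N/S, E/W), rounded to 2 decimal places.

164.00° E, 166.00° E

Field R=17, O=14: +17·20° lon, +14·10° lat → SW at lon 160°, lat 50°.
Square 2, 6: +2·2° lon, +6·1° lat → SW at lon 164°, lat 56°.
Cell spans 2° lon × 1° lat.
west 164.00° E, east 166.00° E.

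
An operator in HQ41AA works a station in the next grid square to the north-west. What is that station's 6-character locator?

Longitude subsquare a = 0; −1 → -1, wraps to 23 = x, carry into square.
Longitude square 4; −1 → 3.
Latitude subsquare a = 0; +1 → 1 = b.

HQ31xb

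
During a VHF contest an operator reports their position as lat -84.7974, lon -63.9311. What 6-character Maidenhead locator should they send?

FA85ae

Add 180° to longitude and 90° to latitude: 116.0689, 5.2026.
Field: 116.0689/20 → 5 → F, 5.2026/10 → 0 → A; chars FA.
Square: 16.0689/2 → 8, 5.2026/1 → 5; chars 85.
Subsquare: 0.0689/0.0833333 → 0 → a, 0.2026/0.0416667 → 4 → e; chars ae.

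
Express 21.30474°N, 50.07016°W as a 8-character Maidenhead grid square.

GL41xh13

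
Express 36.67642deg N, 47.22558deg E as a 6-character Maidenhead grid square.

Shift to the Maidenhead origin (180°W, 90°S): lon 227.2256, lat 126.6764.
Field: 227.2256/20 → 11 → L, 126.6764/10 → 12 → M; chars LM.
Square: 7.2256/2 → 3, 6.6764/1 → 6; chars 36.
Subsquare: 1.2256/0.0833333 → 14 → o, 0.6764/0.0416667 → 16 → q; chars oq.

LM36oq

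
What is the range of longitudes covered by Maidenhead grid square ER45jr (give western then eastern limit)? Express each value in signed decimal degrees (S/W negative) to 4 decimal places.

-91.2500, -91.1667

Field E=4, R=17: +4·20° lon, +17·10° lat → SW at lon -100°, lat 80°.
Square 4, 5: +4·2° lon, +5·1° lat → SW at lon -92°, lat 85°.
Subsquare j=9, r=17: +9·0.0833333° lon, +17·0.0416667° lat → SW at lon -91.25°, lat 85.7083°.
Cell spans 0.0833333° lon × 0.0416667° lat.
west -91.2500, east -91.1667.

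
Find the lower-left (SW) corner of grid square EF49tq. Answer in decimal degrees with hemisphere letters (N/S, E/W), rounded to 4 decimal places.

Field E=4, F=5: +4·20° lon, +5·10° lat → SW at lon -100°, lat -40°.
Square 4, 9: +4·2° lon, +9·1° lat → SW at lon -92°, lat -31°.
Subsquare t=19, q=16: +19·0.0833333° lon, +16·0.0416667° lat → SW at lon -90.4167°, lat -30.3333°.
latitude 30.3333° S, longitude 90.4167° W.

30.3333° S, 90.4167° W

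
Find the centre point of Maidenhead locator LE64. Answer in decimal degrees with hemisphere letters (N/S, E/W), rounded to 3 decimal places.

Field L=11, E=4: +11·20° lon, +4·10° lat → SW at lon 40°, lat -50°.
Square 6, 4: +6·2° lon, +4·1° lat → SW at lon 52°, lat -46°.
Cell spans 2° lon × 1° lat. Centre is SW corner plus half of each.
latitude 45.500° S, longitude 53.000° E.

45.500° S, 53.000° E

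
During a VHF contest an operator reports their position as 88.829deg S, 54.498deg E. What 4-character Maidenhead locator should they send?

Shift to the Maidenhead origin (180°W, 90°S): lon 234.50, lat 1.17.
Field: lon ⌊234.50/20⌋ = 11 → L; lat ⌊1.17/10⌋ = 0 → A.
Square: lon ⌊14.50/2⌋ = 7; lat ⌊1.17/1⌋ = 1.

LA71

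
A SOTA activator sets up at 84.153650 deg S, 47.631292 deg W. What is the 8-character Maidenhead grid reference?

GA65eu43

Offset from 180°W / 90°S: lon 132.36871°, lat 5.84635°.
Field: lon ⌊132.36871/20⌋ = 6 → G; lat ⌊5.84635/10⌋ = 0 → A.
Square: lon ⌊12.36871/2⌋ = 6; lat ⌊5.84635/1⌋ = 5.
Subsquare: lon ⌊0.36871/0.0833333⌋ = 4 → e; lat ⌊0.84635/0.0416667⌋ = 20 → u.
Extended square: lon ⌊0.03537/0.00833333⌋ = 4; lat ⌊0.01302/0.00416667⌋ = 3.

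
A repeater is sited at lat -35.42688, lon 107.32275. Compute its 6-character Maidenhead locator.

Shift to the Maidenhead origin (180°W, 90°S): lon 287.3227, lat 54.5731.
Field: lon ⌊287.3227/20⌋ = 14 → O; lat ⌊54.5731/10⌋ = 5 → F.
Square: lon ⌊7.3227/2⌋ = 3; lat ⌊4.5731/1⌋ = 4.
Subsquare: lon ⌊1.3227/0.0833333⌋ = 15 → p; lat ⌊0.5731/0.0416667⌋ = 13 → n.

OF34pn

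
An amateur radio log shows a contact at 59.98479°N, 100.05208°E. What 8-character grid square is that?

OO09ax66

Shift to the Maidenhead origin (180°W, 90°S): lon 280.05208, lat 149.98479.
Field: 280.05208/20 → 14 → O, 149.98479/10 → 14 → O; chars OO.
Square: 0.05208/2 → 0, 9.98479/1 → 9; chars 09.
Subsquare: 0.05208/0.0833333 → 0 → a, 0.98479/0.0416667 → 23 → x; chars ax.
Extended square: 0.05208/0.00833333 → 6, 0.02646/0.00416667 → 6; chars 66.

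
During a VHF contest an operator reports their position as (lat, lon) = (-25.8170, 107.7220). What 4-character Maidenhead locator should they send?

OG34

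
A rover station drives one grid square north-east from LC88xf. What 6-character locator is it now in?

Longitude subsquare x = 23; +1 → 24, wraps to 0 = a, carry into square.
Longitude square 8; +1 → 9.
Latitude subsquare f = 5; +1 → 6 = g.

LC98ag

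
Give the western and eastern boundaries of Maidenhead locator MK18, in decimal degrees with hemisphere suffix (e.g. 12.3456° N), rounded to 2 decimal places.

Field M=12, K=10: +12·20° lon, +10·10° lat → SW at lon 60°, lat 10°.
Square 1, 8: +1·2° lon, +8·1° lat → SW at lon 62°, lat 18°.
Cell spans 2° lon × 1° lat.
west 62.00° E, east 64.00° E.

62.00° E, 64.00° E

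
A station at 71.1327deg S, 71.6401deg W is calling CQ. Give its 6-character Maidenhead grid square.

FB48eu

Add 180° to longitude and 90° to latitude: 108.3599, 18.8673.
Field: lon ⌊108.3599/20⌋ = 5 → F; lat ⌊18.8673/10⌋ = 1 → B.
Square: lon ⌊8.3599/2⌋ = 4; lat ⌊8.8673/1⌋ = 8.
Subsquare: lon ⌊0.3599/0.0833333⌋ = 4 → e; lat ⌊0.8673/0.0416667⌋ = 20 → u.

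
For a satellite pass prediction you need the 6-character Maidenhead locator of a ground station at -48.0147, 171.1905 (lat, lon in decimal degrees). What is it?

Add 180° to longitude and 90° to latitude: 351.1905, 41.9853.
Field (20°×10°, letters A–R): lon ⌊351.1905/20⌋ = 17 → R; lat ⌊41.9853/10⌋ = 4 → E.
Square (2°×1°, digits 0–9): lon ⌊11.1905/2⌋ = 5; lat ⌊1.9853/1⌋ = 1.
Subsquare (5′×2.5′, letters a–x): lon ⌊1.1905/0.0833333⌋ = 14 → o; lat ⌊0.9853/0.0416667⌋ = 23 → x.

RE51ox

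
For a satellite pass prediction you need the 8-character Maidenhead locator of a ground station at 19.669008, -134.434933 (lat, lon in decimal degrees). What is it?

CK29sq70

Add 180° to longitude and 90° to latitude: 45.56507, 109.66901.
Field: lon ⌊45.56507/20⌋ = 2 → C; lat ⌊109.66901/10⌋ = 10 → K.
Square: lon ⌊5.56507/2⌋ = 2; lat ⌊9.66901/1⌋ = 9.
Subsquare: lon ⌊1.56507/0.0833333⌋ = 18 → s; lat ⌊0.66901/0.0416667⌋ = 16 → q.
Extended square: lon ⌊0.06507/0.00833333⌋ = 7; lat ⌊0.00234/0.00416667⌋ = 0.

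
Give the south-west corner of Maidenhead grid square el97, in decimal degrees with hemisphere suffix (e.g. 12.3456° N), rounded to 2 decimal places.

27.00° N, 82.00° W

Field E=4, L=11: +4·20° lon, +11·10° lat → SW at lon -100°, lat 20°.
Square 9, 7: +9·2° lon, +7·1° lat → SW at lon -82°, lat 27°.
latitude 27.00° N, longitude 82.00° W.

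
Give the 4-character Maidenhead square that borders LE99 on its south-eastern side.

Longitude square 9; +1 → 10, wraps to 0, carry into field.
Longitude field L = 11; +1 → 12 = M.
Latitude square 9; −1 → 8.

ME08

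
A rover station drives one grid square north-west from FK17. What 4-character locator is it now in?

FK08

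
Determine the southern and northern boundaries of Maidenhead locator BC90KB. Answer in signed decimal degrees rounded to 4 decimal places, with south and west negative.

Field B=1, C=2: +1·20° lon, +2·10° lat → SW at lon -160°, lat -70°.
Square 9, 0: +9·2° lon, +0·1° lat → SW at lon -142°, lat -70°.
Subsquare k=10, b=1: +10·0.0833333° lon, +1·0.0416667° lat → SW at lon -141.167°, lat -69.9583°.
Cell spans 0.0833333° lon × 0.0416667° lat.
south -69.9583, north -69.9167.

-69.9583, -69.9167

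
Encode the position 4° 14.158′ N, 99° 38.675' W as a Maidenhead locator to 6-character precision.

EJ04ef

Offset from 180°W / 90°S: lon 80.3554°, lat 94.2360°.
Field: 80.3554/20 → 4 → E, 94.2360/10 → 9 → J; chars EJ.
Square: 0.3554/2 → 0, 4.2360/1 → 4; chars 04.
Subsquare: 0.3554/0.0833333 → 4 → e, 0.2360/0.0416667 → 5 → f; chars ef.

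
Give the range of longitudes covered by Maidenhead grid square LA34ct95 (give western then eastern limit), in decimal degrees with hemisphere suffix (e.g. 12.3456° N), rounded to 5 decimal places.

Field L=11, A=0: +11·20° lon, +0·10° lat → SW at lon 40°, lat -90°.
Square 3, 4: +3·2° lon, +4·1° lat → SW at lon 46°, lat -86°.
Subsquare c=2, t=19: +2·0.0833333° lon, +19·0.0416667° lat → SW at lon 46.1667°, lat -85.2083°.
Extended square 9, 5: +9·0.00833333° lon, +5·0.00416667° lat → SW at lon 46.2417°, lat -85.1875°.
Cell spans 0.00833333° lon × 0.00416667° lat.
west 46.24167° E, east 46.25000° E.

46.24167° E, 46.25000° E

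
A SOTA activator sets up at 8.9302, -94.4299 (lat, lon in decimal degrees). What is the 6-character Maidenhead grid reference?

EJ28sw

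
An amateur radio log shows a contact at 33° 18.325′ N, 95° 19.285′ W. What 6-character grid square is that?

EM23ih

Offset from 180°W / 90°S: lon 84.6786°, lat 123.3054°.
Field: lon ⌊84.6786/20⌋ = 4 → E; lat ⌊123.3054/10⌋ = 12 → M.
Square: lon ⌊4.6786/2⌋ = 2; lat ⌊3.3054/1⌋ = 3.
Subsquare: lon ⌊0.6786/0.0833333⌋ = 8 → i; lat ⌊0.3054/0.0416667⌋ = 7 → h.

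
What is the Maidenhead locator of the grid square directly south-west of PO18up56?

PO18up45

Longitude extended square 5; −1 → 4.
Latitude extended square 6; −1 → 5.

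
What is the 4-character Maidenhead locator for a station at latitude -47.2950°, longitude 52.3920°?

LE62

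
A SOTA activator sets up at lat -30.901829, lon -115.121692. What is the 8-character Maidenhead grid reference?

DF29kc53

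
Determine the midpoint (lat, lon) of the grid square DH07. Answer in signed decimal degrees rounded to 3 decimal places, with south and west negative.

-12.500, -119.000

Field D=3, H=7: +3·20° lon, +7·10° lat → SW at lon -120°, lat -20°.
Square 0, 7: +0·2° lon, +7·1° lat → SW at lon -120°, lat -13°.
Cell spans 2° lon × 1° lat. Centre is SW corner plus half of each.
latitude -12.500, longitude -119.000.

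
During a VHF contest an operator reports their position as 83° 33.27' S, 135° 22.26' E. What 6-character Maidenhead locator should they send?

PA76qk

Add 180° to longitude and 90° to latitude: 315.3710, 6.4455.
Field (20°×10°, letters A–R): lon ⌊315.3710/20⌋ = 15 → P; lat ⌊6.4455/10⌋ = 0 → A.
Square (2°×1°, digits 0–9): lon ⌊15.3710/2⌋ = 7; lat ⌊6.4455/1⌋ = 6.
Subsquare (5′×2.5′, letters a–x): lon ⌊1.3710/0.0833333⌋ = 16 → q; lat ⌊0.4455/0.0416667⌋ = 10 → k.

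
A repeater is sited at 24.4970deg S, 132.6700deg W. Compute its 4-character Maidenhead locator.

Shift to the Maidenhead origin (180°W, 90°S): lon 47.33, lat 65.50.
Field: 47.33/20 → 2 → C, 65.50/10 → 6 → G; chars CG.
Square: 7.33/2 → 3, 5.50/1 → 5; chars 35.

CG35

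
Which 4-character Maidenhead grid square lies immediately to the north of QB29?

Latitude square 9; +1 → 10, wraps to 0, carry into field.
Latitude field B = 1; +1 → 2 = C.
The longitude characters are unchanged.

QC20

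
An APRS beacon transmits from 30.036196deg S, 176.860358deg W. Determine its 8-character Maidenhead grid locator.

AF19nx61

Shift to the Maidenhead origin (180°W, 90°S): lon 3.13964, lat 59.96380.
Field (20°×10°, letters A–R): 3.13964/20 → 0 → A, 59.96380/10 → 5 → F; chars AF.
Square (2°×1°, digits 0–9): 3.13964/2 → 1, 9.96380/1 → 9; chars 19.
Subsquare (5′×2.5′, letters a–x): 1.13964/0.0833333 → 13 → n, 0.96380/0.0416667 → 23 → x; chars nx.
Extended square (30″×15″, digits 0–9): 0.05631/0.00833333 → 6, 0.00547/0.00416667 → 1; chars 61.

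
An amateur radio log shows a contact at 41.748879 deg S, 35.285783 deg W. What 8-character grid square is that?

HE28ig50

Shift to the Maidenhead origin (180°W, 90°S): lon 144.71422, lat 48.25112.
Field: lon ⌊144.71422/20⌋ = 7 → H; lat ⌊48.25112/10⌋ = 4 → E.
Square: lon ⌊4.71422/2⌋ = 2; lat ⌊8.25112/1⌋ = 8.
Subsquare: lon ⌊0.71422/0.0833333⌋ = 8 → i; lat ⌊0.25112/0.0416667⌋ = 6 → g.
Extended square: lon ⌊0.04755/0.00833333⌋ = 5; lat ⌊0.00112/0.00416667⌋ = 0.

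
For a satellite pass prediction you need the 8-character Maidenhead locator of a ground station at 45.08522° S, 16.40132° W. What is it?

Shift to the Maidenhead origin (180°W, 90°S): lon 163.59868, lat 44.91478.
Field: lon ⌊163.59868/20⌋ = 8 → I; lat ⌊44.91478/10⌋ = 4 → E.
Square: lon ⌊3.59868/2⌋ = 1; lat ⌊4.91478/1⌋ = 4.
Subsquare: lon ⌊1.59868/0.0833333⌋ = 19 → t; lat ⌊0.91478/0.0416667⌋ = 21 → v.
Extended square: lon ⌊0.01535/0.00833333⌋ = 1; lat ⌊0.03978/0.00416667⌋ = 9.

IE14tv19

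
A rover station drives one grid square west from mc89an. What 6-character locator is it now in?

MC79xn

Longitude subsquare a = 0; −1 → -1, wraps to 23 = x, carry into square.
Longitude square 8; −1 → 7.
The latitude characters are unchanged.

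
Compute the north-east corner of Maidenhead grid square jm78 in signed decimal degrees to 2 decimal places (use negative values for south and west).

Field J=9, M=12: +9·20° lon, +12·10° lat → SW at lon 0°, lat 30°.
Square 7, 8: +7·2° lon, +8·1° lat → SW at lon 14°, lat 38°.
Cell spans 2° lon × 1° lat. NE corner is SW corner plus one full cell.
latitude 39.00, longitude 16.00.

39.00, 16.00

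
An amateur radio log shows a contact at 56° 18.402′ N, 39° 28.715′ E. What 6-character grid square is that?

KO96rh

Shift to the Maidenhead origin (180°W, 90°S): lon 219.4786, lat 146.3067.
Field: lon ⌊219.4786/20⌋ = 10 → K; lat ⌊146.3067/10⌋ = 14 → O.
Square: lon ⌊19.4786/2⌋ = 9; lat ⌊6.3067/1⌋ = 6.
Subsquare: lon ⌊1.4786/0.0833333⌋ = 17 → r; lat ⌊0.3067/0.0416667⌋ = 7 → h.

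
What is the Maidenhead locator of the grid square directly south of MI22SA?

MI21sx

Latitude subsquare a = 0; −1 → -1, wraps to 23 = x, carry into square.
Latitude square 2; −1 → 1.
The longitude characters are unchanged.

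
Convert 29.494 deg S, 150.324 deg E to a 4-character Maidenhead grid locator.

QG50

Add 180° to longitude and 90° to latitude: 330.32, 60.51.
Field: 330.32/20 → 16 → Q, 60.51/10 → 6 → G; chars QG.
Square: 10.32/2 → 5, 0.51/1 → 0; chars 50.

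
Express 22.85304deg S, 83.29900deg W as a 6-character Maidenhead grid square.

EG87id

Add 180° to longitude and 90° to latitude: 96.7010, 67.1470.
Field: lon ⌊96.7010/20⌋ = 4 → E; lat ⌊67.1470/10⌋ = 6 → G.
Square: lon ⌊16.7010/2⌋ = 8; lat ⌊7.1470/1⌋ = 7.
Subsquare: lon ⌊0.7010/0.0833333⌋ = 8 → i; lat ⌊0.1470/0.0416667⌋ = 3 → d.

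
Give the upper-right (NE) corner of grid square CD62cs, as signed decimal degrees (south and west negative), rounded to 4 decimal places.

-57.2083, -127.7500

Field C=2, D=3: +2·20° lon, +3·10° lat → SW at lon -140°, lat -60°.
Square 6, 2: +6·2° lon, +2·1° lat → SW at lon -128°, lat -58°.
Subsquare c=2, s=18: +2·0.0833333° lon, +18·0.0416667° lat → SW at lon -127.833°, lat -57.25°.
Cell spans 0.0833333° lon × 0.0416667° lat. NE corner is SW corner plus one full cell.
latitude -57.2083, longitude -127.7500.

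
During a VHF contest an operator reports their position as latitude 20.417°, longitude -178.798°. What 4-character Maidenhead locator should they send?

AL00

Offset from 180°W / 90°S: lon 1.20°, lat 110.42°.
Field: 1.20/20 → 0 → A, 110.42/10 → 11 → L; chars AL.
Square: 1.20/2 → 0, 0.42/1 → 0; chars 00.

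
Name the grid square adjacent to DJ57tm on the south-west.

Longitude subsquare t = 19; −1 → 18 = s.
Latitude subsquare m = 12; −1 → 11 = l.

DJ57sl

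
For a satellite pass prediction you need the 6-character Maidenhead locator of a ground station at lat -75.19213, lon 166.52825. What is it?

RB34gt

Shift to the Maidenhead origin (180°W, 90°S): lon 346.5283, lat 14.8079.
Field: lon ⌊346.5283/20⌋ = 17 → R; lat ⌊14.8079/10⌋ = 1 → B.
Square: lon ⌊6.5283/2⌋ = 3; lat ⌊4.8079/1⌋ = 4.
Subsquare: lon ⌊0.5283/0.0833333⌋ = 6 → g; lat ⌊0.8079/0.0416667⌋ = 19 → t.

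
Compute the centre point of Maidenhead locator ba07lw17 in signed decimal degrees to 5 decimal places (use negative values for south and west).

-82.05208, -159.07083

Field B=1, A=0: +1·20° lon, +0·10° lat → SW at lon -160°, lat -90°.
Square 0, 7: +0·2° lon, +7·1° lat → SW at lon -160°, lat -83°.
Subsquare l=11, w=22: +11·0.0833333° lon, +22·0.0416667° lat → SW at lon -159.083°, lat -82.0833°.
Extended square 1, 7: +1·0.00833333° lon, +7·0.00416667° lat → SW at lon -159.075°, lat -82.0542°.
Cell spans 0.00833333° lon × 0.00416667° lat. Centre is SW corner plus half of each.
latitude -82.05208, longitude -159.07083.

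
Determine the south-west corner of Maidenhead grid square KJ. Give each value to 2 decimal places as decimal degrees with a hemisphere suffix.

Field K=10, J=9: +10·20° lon, +9·10° lat → SW at lon 20°, lat 0°.
latitude 0.00° N, longitude 20.00° E.

0.00° N, 20.00° E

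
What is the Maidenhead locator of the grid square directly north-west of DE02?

CE93

Longitude square 0; −1 → -1, wraps to 9, carry into field.
Longitude field D = 3; −1 → 2 = C.
Latitude square 2; +1 → 3.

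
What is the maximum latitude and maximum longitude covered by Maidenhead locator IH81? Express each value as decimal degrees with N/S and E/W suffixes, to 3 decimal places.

18.000° S, 2.000° W

Field I=8, H=7: +8·20° lon, +7·10° lat → SW at lon -20°, lat -20°.
Square 8, 1: +8·2° lon, +1·1° lat → SW at lon -4°, lat -19°.
Cell spans 2° lon × 1° lat. NE corner is SW corner plus one full cell.
latitude 18.000° S, longitude 2.000° W.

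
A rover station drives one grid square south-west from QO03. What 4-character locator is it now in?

Longitude square 0; −1 → -1, wraps to 9, carry into field.
Longitude field Q = 16; −1 → 15 = P.
Latitude square 3; −1 → 2.

PO92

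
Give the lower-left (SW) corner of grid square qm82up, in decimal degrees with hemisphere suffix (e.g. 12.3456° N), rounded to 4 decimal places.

32.6250° N, 157.6667° E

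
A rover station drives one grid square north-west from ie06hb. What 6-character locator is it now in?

Longitude subsquare h = 7; −1 → 6 = g.
Latitude subsquare b = 1; +1 → 2 = c.

IE06gc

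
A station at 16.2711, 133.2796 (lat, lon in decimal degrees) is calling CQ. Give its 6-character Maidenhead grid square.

Add 180° to longitude and 90° to latitude: 313.2796, 106.2711.
Field (20°×10°, letters A–R): lon ⌊313.2796/20⌋ = 15 → P; lat ⌊106.2711/10⌋ = 10 → K.
Square (2°×1°, digits 0–9): lon ⌊13.2796/2⌋ = 6; lat ⌊6.2711/1⌋ = 6.
Subsquare (5′×2.5′, letters a–x): lon ⌊1.2796/0.0833333⌋ = 15 → p; lat ⌊0.2711/0.0416667⌋ = 6 → g.

PK66pg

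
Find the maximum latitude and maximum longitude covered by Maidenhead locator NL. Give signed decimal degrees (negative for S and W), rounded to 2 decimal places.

30.00, 100.00

Field N=13, L=11: +13·20° lon, +11·10° lat → SW at lon 80°, lat 20°.
Cell spans 20° lon × 10° lat. NE corner is SW corner plus one full cell.
latitude 30.00, longitude 100.00.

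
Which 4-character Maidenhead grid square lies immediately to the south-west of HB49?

HB38

Longitude square 4; −1 → 3.
Latitude square 9; −1 → 8.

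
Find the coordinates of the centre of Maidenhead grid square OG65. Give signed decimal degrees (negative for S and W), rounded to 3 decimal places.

-24.500, 113.000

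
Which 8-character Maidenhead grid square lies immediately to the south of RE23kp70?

Latitude extended square 0; −1 → -1, wraps to 9, carry into subsquare.
Latitude subsquare p = 15; −1 → 14 = o.
The longitude characters are unchanged.

RE23ko79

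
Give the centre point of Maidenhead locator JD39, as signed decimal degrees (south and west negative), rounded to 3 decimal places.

-50.500, 7.000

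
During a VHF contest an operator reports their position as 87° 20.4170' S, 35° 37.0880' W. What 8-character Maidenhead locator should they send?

Add 180° to longitude and 90° to latitude: 144.38187, 2.65972.
Field (20°×10°, letters A–R): lon ⌊144.38187/20⌋ = 7 → H; lat ⌊2.65972/10⌋ = 0 → A.
Square (2°×1°, digits 0–9): lon ⌊4.38187/2⌋ = 2; lat ⌊2.65972/1⌋ = 2.
Subsquare (5′×2.5′, letters a–x): lon ⌊0.38187/0.0833333⌋ = 4 → e; lat ⌊0.65972/0.0416667⌋ = 15 → p.
Extended square (30″×15″, digits 0–9): lon ⌊0.04853/0.00833333⌋ = 5; lat ⌊0.03472/0.00416667⌋ = 8.

HA22ep58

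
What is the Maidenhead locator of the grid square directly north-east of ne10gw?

Longitude subsquare g = 6; +1 → 7 = h.
Latitude subsquare w = 22; +1 → 23 = x.

NE10hx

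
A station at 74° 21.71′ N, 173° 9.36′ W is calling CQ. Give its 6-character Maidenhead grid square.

Offset from 180°W / 90°S: lon 6.8440°, lat 164.3618°.
Field: lon ⌊6.8440/20⌋ = 0 → A; lat ⌊164.3618/10⌋ = 16 → Q.
Square: lon ⌊6.8440/2⌋ = 3; lat ⌊4.3618/1⌋ = 4.
Subsquare: lon ⌊0.8440/0.0833333⌋ = 10 → k; lat ⌊0.3618/0.0416667⌋ = 8 → i.

AQ34ki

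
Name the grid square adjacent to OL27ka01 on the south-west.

OL27ja90

Longitude extended square 0; −1 → -1, wraps to 9, carry into subsquare.
Longitude subsquare k = 10; −1 → 9 = j.
Latitude extended square 1; −1 → 0.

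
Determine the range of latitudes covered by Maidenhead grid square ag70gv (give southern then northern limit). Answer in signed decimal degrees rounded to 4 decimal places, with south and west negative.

-29.1250, -29.0833

Field A=0, G=6: +0·20° lon, +6·10° lat → SW at lon -180°, lat -30°.
Square 7, 0: +7·2° lon, +0·1° lat → SW at lon -166°, lat -30°.
Subsquare g=6, v=21: +6·0.0833333° lon, +21·0.0416667° lat → SW at lon -165.5°, lat -29.125°.
Cell spans 0.0833333° lon × 0.0416667° lat.
south -29.1250, north -29.0833.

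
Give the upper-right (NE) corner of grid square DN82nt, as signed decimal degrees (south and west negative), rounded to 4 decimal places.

42.8333, -102.8333

Field D=3, N=13: +3·20° lon, +13·10° lat → SW at lon -120°, lat 40°.
Square 8, 2: +8·2° lon, +2·1° lat → SW at lon -104°, lat 42°.
Subsquare n=13, t=19: +13·0.0833333° lon, +19·0.0416667° lat → SW at lon -102.917°, lat 42.7917°.
Cell spans 0.0833333° lon × 0.0416667° lat. NE corner is SW corner plus one full cell.
latitude 42.8333, longitude -102.8333.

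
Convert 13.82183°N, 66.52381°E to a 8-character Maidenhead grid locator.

MK33gt27

Offset from 180°W / 90°S: lon 246.52381°, lat 103.82183°.
Field (20°×10°, letters A–R): 246.52381/20 → 12 → M, 103.82183/10 → 10 → K; chars MK.
Square (2°×1°, digits 0–9): 6.52381/2 → 3, 3.82183/1 → 3; chars 33.
Subsquare (5′×2.5′, letters a–x): 0.52381/0.0833333 → 6 → g, 0.82183/0.0416667 → 19 → t; chars gt.
Extended square (30″×15″, digits 0–9): 0.02381/0.00833333 → 2, 0.03016/0.00416667 → 7; chars 27.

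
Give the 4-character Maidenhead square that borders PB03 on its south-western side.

Longitude square 0; −1 → -1, wraps to 9, carry into field.
Longitude field P = 15; −1 → 14 = O.
Latitude square 3; −1 → 2.

OB92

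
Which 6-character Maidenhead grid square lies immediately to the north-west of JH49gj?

JH49fk

Longitude subsquare g = 6; −1 → 5 = f.
Latitude subsquare j = 9; +1 → 10 = k.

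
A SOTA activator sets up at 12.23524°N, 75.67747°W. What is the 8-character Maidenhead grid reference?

FK22df86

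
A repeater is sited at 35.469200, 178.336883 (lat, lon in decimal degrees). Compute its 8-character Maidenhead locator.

Add 180° to longitude and 90° to latitude: 358.33688, 125.46920.
Field: 358.33688/20 → 17 → R, 125.46920/10 → 12 → M; chars RM.
Square: 18.33688/2 → 9, 5.46920/1 → 5; chars 95.
Subsquare: 0.33688/0.0833333 → 4 → e, 0.46920/0.0416667 → 11 → l; chars el.
Extended square: 0.00355/0.00833333 → 0, 0.01087/0.00416667 → 2; chars 02.

RM95el02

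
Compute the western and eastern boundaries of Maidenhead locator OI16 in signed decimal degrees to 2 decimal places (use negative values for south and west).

102.00, 104.00

Field O=14, I=8: +14·20° lon, +8·10° lat → SW at lon 100°, lat -10°.
Square 1, 6: +1·2° lon, +6·1° lat → SW at lon 102°, lat -4°.
Cell spans 2° lon × 1° lat.
west 102.00, east 104.00.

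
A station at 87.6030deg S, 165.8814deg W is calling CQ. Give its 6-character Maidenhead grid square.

AA72bj

Add 180° to longitude and 90° to latitude: 14.1186, 2.3970.
Field: 14.1186/20 → 0 → A, 2.3970/10 → 0 → A; chars AA.
Square: 14.1186/2 → 7, 2.3970/1 → 2; chars 72.
Subsquare: 0.1186/0.0833333 → 1 → b, 0.3970/0.0416667 → 9 → j; chars bj.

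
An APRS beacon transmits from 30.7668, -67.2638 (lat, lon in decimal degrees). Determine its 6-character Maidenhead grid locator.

Shift to the Maidenhead origin (180°W, 90°S): lon 112.7362, lat 120.7668.
Field: 112.7362/20 → 5 → F, 120.7668/10 → 12 → M; chars FM.
Square: 12.7362/2 → 6, 0.7668/1 → 0; chars 60.
Subsquare: 0.7362/0.0833333 → 8 → i, 0.7668/0.0416667 → 18 → s; chars is.

FM60is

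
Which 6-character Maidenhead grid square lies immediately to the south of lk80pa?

LJ89px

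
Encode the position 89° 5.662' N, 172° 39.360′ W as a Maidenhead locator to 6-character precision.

Shift to the Maidenhead origin (180°W, 90°S): lon 7.3440, lat 179.0944.
Field: lon ⌊7.3440/20⌋ = 0 → A; lat ⌊179.0944/10⌋ = 17 → R.
Square: lon ⌊7.3440/2⌋ = 3; lat ⌊9.0944/1⌋ = 9.
Subsquare: lon ⌊1.3440/0.0833333⌋ = 16 → q; lat ⌊0.0944/0.0416667⌋ = 2 → c.

AR39qc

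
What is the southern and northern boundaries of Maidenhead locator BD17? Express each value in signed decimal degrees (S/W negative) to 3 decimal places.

Field B=1, D=3: +1·20° lon, +3·10° lat → SW at lon -160°, lat -60°.
Square 1, 7: +1·2° lon, +7·1° lat → SW at lon -158°, lat -53°.
Cell spans 2° lon × 1° lat.
south -53.000, north -52.000.

-53.000, -52.000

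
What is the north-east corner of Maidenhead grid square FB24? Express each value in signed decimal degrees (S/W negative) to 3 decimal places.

Field F=5, B=1: +5·20° lon, +1·10° lat → SW at lon -80°, lat -80°.
Square 2, 4: +2·2° lon, +4·1° lat → SW at lon -76°, lat -76°.
Cell spans 2° lon × 1° lat. NE corner is SW corner plus one full cell.
latitude -75.000, longitude -74.000.

-75.000, -74.000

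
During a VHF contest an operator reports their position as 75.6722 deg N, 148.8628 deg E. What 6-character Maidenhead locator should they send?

Shift to the Maidenhead origin (180°W, 90°S): lon 328.8628, lat 165.6722.
Field: 328.8628/20 → 16 → Q, 165.6722/10 → 16 → Q; chars QQ.
Square: 8.8628/2 → 4, 5.6722/1 → 5; chars 45.
Subsquare: 0.8628/0.0833333 → 10 → k, 0.6722/0.0416667 → 16 → q; chars kq.

QQ45kq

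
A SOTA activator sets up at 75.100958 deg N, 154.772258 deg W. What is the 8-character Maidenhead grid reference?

BQ25oc74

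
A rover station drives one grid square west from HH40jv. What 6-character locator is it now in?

Longitude subsquare j = 9; −1 → 8 = i.
The latitude characters are unchanged.

HH40iv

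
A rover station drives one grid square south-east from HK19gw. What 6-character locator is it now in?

HK19hv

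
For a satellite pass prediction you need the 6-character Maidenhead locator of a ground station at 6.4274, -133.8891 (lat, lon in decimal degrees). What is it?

CJ36bk

Add 180° to longitude and 90° to latitude: 46.1109, 96.4274.
Field: 46.1109/20 → 2 → C, 96.4274/10 → 9 → J; chars CJ.
Square: 6.1109/2 → 3, 6.4274/1 → 6; chars 36.
Subsquare: 0.1109/0.0833333 → 1 → b, 0.4274/0.0416667 → 10 → k; chars bk.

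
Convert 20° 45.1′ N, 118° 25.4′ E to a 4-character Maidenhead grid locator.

Shift to the Maidenhead origin (180°W, 90°S): lon 298.42, lat 110.75.
Field (20°×10°, letters A–R): lon ⌊298.42/20⌋ = 14 → O; lat ⌊110.75/10⌋ = 11 → L.
Square (2°×1°, digits 0–9): lon ⌊18.42/2⌋ = 9; lat ⌊0.75/1⌋ = 0.

OL90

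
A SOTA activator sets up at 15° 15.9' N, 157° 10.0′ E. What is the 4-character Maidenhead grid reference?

QK85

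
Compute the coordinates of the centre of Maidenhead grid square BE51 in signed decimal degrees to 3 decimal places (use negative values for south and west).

Field B=1, E=4: +1·20° lon, +4·10° lat → SW at lon -160°, lat -50°.
Square 5, 1: +5·2° lon, +1·1° lat → SW at lon -150°, lat -49°.
Cell spans 2° lon × 1° lat. Centre is SW corner plus half of each.
latitude -48.500, longitude -149.000.

-48.500, -149.000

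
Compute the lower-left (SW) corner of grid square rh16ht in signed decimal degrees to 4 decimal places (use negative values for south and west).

Field R=17, H=7: +17·20° lon, +7·10° lat → SW at lon 160°, lat -20°.
Square 1, 6: +1·2° lon, +6·1° lat → SW at lon 162°, lat -14°.
Subsquare h=7, t=19: +7·0.0833333° lon, +19·0.0416667° lat → SW at lon 162.583°, lat -13.2083°.
latitude -13.2083, longitude 162.5833.

-13.2083, 162.5833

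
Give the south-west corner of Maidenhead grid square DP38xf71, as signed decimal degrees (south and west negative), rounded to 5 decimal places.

68.21250, -112.02500

Field D=3, P=15: +3·20° lon, +15·10° lat → SW at lon -120°, lat 60°.
Square 3, 8: +3·2° lon, +8·1° lat → SW at lon -114°, lat 68°.
Subsquare x=23, f=5: +23·0.0833333° lon, +5·0.0416667° lat → SW at lon -112.083°, lat 68.2083°.
Extended square 7, 1: +7·0.00833333° lon, +1·0.00416667° lat → SW at lon -112.025°, lat 68.2125°.
latitude 68.21250, longitude -112.02500.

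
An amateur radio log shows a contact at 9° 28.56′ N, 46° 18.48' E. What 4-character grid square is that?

LJ39

Add 180° to longitude and 90° to latitude: 226.31, 99.48.
Field (20°×10°, letters A–R): lon ⌊226.31/20⌋ = 11 → L; lat ⌊99.48/10⌋ = 9 → J.
Square (2°×1°, digits 0–9): lon ⌊6.31/2⌋ = 3; lat ⌊9.48/1⌋ = 9.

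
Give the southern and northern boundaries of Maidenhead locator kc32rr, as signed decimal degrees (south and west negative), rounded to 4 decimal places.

Field K=10, C=2: +10·20° lon, +2·10° lat → SW at lon 20°, lat -70°.
Square 3, 2: +3·2° lon, +2·1° lat → SW at lon 26°, lat -68°.
Subsquare r=17, r=17: +17·0.0833333° lon, +17·0.0416667° lat → SW at lon 27.4167°, lat -67.2917°.
Cell spans 0.0833333° lon × 0.0416667° lat.
south -67.2917, north -67.2500.

-67.2917, -67.2500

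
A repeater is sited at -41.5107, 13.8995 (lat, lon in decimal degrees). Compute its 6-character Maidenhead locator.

Offset from 180°W / 90°S: lon 193.8995°, lat 48.4893°.
Field: lon ⌊193.8995/20⌋ = 9 → J; lat ⌊48.4893/10⌋ = 4 → E.
Square: lon ⌊13.8995/2⌋ = 6; lat ⌊8.4893/1⌋ = 8.
Subsquare: lon ⌊1.8995/0.0833333⌋ = 22 → w; lat ⌊0.4893/0.0416667⌋ = 11 → l.

JE68wl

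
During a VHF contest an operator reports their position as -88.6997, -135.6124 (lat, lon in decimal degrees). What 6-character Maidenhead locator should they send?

Add 180° to longitude and 90° to latitude: 44.3876, 1.3003.
Field: 44.3876/20 → 2 → C, 1.3003/10 → 0 → A; chars CA.
Square: 4.3876/2 → 2, 1.3003/1 → 1; chars 21.
Subsquare: 0.3876/0.0833333 → 4 → e, 0.3003/0.0416667 → 7 → h; chars eh.

CA21eh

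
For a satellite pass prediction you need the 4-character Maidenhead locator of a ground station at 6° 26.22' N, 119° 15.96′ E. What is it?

OJ96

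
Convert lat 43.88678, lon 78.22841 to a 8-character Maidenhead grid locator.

MN93cv72

Offset from 180°W / 90°S: lon 258.22841°, lat 133.88678°.
Field (20°×10°, letters A–R): lon ⌊258.22841/20⌋ = 12 → M; lat ⌊133.88678/10⌋ = 13 → N.
Square (2°×1°, digits 0–9): lon ⌊18.22841/2⌋ = 9; lat ⌊3.88678/1⌋ = 3.
Subsquare (5′×2.5′, letters a–x): lon ⌊0.22841/0.0833333⌋ = 2 → c; lat ⌊0.88678/0.0416667⌋ = 21 → v.
Extended square (30″×15″, digits 0–9): lon ⌊0.06174/0.00833333⌋ = 7; lat ⌊0.01178/0.00416667⌋ = 2.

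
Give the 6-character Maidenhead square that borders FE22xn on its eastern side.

Longitude subsquare x = 23; +1 → 24, wraps to 0 = a, carry into square.
Longitude square 2; +1 → 3.
The latitude characters are unchanged.

FE32an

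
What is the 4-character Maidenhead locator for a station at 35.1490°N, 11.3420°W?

IM45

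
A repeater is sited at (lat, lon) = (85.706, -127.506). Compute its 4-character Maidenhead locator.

Shift to the Maidenhead origin (180°W, 90°S): lon 52.49, lat 175.71.
Field: lon ⌊52.49/20⌋ = 2 → C; lat ⌊175.71/10⌋ = 17 → R.
Square: lon ⌊12.49/2⌋ = 6; lat ⌊5.71/1⌋ = 5.

CR65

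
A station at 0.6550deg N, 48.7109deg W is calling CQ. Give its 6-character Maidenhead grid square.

Offset from 180°W / 90°S: lon 131.2891°, lat 90.6550°.
Field: lon ⌊131.2891/20⌋ = 6 → G; lat ⌊90.6550/10⌋ = 9 → J.
Square: lon ⌊11.2891/2⌋ = 5; lat ⌊0.6550/1⌋ = 0.
Subsquare: lon ⌊1.2891/0.0833333⌋ = 15 → p; lat ⌊0.6550/0.0416667⌋ = 15 → p.

GJ50pp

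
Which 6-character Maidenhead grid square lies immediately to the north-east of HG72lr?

HG72ms

Longitude subsquare l = 11; +1 → 12 = m.
Latitude subsquare r = 17; +1 → 18 = s.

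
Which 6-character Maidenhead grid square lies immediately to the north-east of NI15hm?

NI15in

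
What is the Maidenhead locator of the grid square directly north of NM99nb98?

Latitude extended square 8; +1 → 9.
The longitude characters are unchanged.

NM99nb99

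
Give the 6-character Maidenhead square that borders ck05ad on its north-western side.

BK95xe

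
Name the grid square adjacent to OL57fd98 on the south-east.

OL57gd07

Longitude extended square 9; +1 → 10, wraps to 0, carry into subsquare.
Longitude subsquare f = 5; +1 → 6 = g.
Latitude extended square 8; −1 → 7.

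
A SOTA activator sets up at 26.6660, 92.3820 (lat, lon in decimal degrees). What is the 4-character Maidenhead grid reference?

NL66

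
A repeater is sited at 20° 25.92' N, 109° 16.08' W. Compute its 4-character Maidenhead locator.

Add 180° to longitude and 90° to latitude: 70.73, 110.43.
Field: 70.73/20 → 3 → D, 110.43/10 → 11 → L; chars DL.
Square: 10.73/2 → 5, 0.43/1 → 0; chars 50.

DL50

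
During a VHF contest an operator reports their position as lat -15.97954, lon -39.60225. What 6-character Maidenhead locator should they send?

HH04ea

Add 180° to longitude and 90° to latitude: 140.3978, 74.0205.
Field: lon ⌊140.3978/20⌋ = 7 → H; lat ⌊74.0205/10⌋ = 7 → H.
Square: lon ⌊0.3978/2⌋ = 0; lat ⌊4.0205/1⌋ = 4.
Subsquare: lon ⌊0.3978/0.0833333⌋ = 4 → e; lat ⌊0.0205/0.0416667⌋ = 0 → a.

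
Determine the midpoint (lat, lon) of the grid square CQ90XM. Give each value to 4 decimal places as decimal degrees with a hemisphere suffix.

70.5208° N, 120.0417° W

Field C=2, Q=16: +2·20° lon, +16·10° lat → SW at lon -140°, lat 70°.
Square 9, 0: +9·2° lon, +0·1° lat → SW at lon -122°, lat 70°.
Subsquare x=23, m=12: +23·0.0833333° lon, +12·0.0416667° lat → SW at lon -120.083°, lat 70.5°.
Cell spans 0.0833333° lon × 0.0416667° lat. Centre is SW corner plus half of each.
latitude 70.5208° N, longitude 120.0417° W.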